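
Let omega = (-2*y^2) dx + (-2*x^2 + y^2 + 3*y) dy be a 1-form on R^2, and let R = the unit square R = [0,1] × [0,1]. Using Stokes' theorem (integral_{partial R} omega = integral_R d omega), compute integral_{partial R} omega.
integral_(partial R) omega = 0

Stokes: integral_partial_R omega = integral_R d omega with d omega = (∂Q/∂x - ∂P/∂y) dx ∧ dy.
  ∂Q/∂x = -4*x
  ∂P/∂y = -4*y
  integrand = ∂Q/∂x - ∂P/∂y = -4*x + 4*y.
Integrating over R: integral_0^1 integral_0^1 (-4*x + 4*y) dx dy = 0.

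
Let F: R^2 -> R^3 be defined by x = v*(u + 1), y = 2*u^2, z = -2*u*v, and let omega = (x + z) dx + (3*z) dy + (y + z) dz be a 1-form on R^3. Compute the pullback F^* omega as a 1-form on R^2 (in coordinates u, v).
F^* omega = (v*(-28*u^2 + 3*u*v + v)) du + (-4*u^3 + 3*u^2*v + v) dv

Using F^*(f dg) = (f ∘ F) d(g ∘ F), substitute each coordinate x_i by F_i(u, v) in f_i, and replace dx_i by d F_i = (∂F_i/∂u) du + (∂F_i/∂v) dv.
  For the x component: f_1(F) = v*(1 - u); d F_1 = (v) du + (u + 1) dv
  For the y component: f_2(F) = -6*u*v; d F_2 = (4*u) du + (0) dv
  For the z component: f_3(F) = 2*u*(u - v); d F_3 = (-2*v) du + (-2*u) dv
Combining and collecting du, dv coefficients:
  coeff of du: v*(-28*u^2 + 3*u*v + v)
  coeff of dv: -4*u^3 + 3*u^2*v + v
F^* omega = (v*(-28*u^2 + 3*u*v + v)) du + (-4*u^3 + 3*u^2*v + v) dv.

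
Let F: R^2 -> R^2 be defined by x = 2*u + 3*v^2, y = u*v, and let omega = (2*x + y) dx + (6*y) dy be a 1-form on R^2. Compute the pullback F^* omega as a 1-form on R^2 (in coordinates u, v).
F^* omega = (6*u*v^2 + 2*u*v + 8*u + 12*v^2) du + (6*v*(u^2 + u*v + 4*u + 6*v^2)) dv

Using F^*(f dg) = (f ∘ F) d(g ∘ F), substitute each coordinate x_i by F_i(u, v) in f_i, and replace dx_i by d F_i = (∂F_i/∂u) du + (∂F_i/∂v) dv.
  For the x component: f_1(F) = u*v + 4*u + 6*v^2; d F_1 = (2) du + (6*v) dv
  For the y component: f_2(F) = 6*u*v; d F_2 = (v) du + (u) dv
Combining and collecting du, dv coefficients:
  coeff of du: 6*u*v^2 + 2*u*v + 8*u + 12*v^2
  coeff of dv: 6*v*(u^2 + u*v + 4*u + 6*v^2)
F^* omega = (6*u*v^2 + 2*u*v + 8*u + 12*v^2) du + (6*v*(u^2 + u*v + 4*u + 6*v^2)) dv.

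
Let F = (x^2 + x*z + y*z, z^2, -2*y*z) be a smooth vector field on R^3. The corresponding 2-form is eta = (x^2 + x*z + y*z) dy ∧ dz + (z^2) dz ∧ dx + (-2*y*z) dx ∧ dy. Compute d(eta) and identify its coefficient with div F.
d(eta) = (2*x - 2*y + z) dx ∧ dy ∧ dz; div F = 2*x - 2*y + z

For a 2-form in R^3 of the form above, applying d gives a 3-form with coefficient ∂P/∂x + ∂Q/∂y + ∂R/∂z:
  ∂P/∂x = 2*x + z
  ∂Q/∂y = 0
  ∂R/∂z = -2*y
Sum = 2*x - 2*y + z, which is exactly div F.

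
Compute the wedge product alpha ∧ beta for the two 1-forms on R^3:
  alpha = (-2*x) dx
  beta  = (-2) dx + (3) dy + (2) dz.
alpha ∧ beta = (-6*x) dx ∧ dy + (-4*x) dx ∧ dz

Distribute the wedge, using dx_i ∧ dx_j = -dx_j ∧ dx_i and dx_i ∧ dx_i = 0. For each pair (i, j) with i < j, the coefficient of dx_i ∧ dx_j in alpha ∧ beta is (alpha_i * beta_j - alpha_j * beta_i). Collecting: alpha ∧ beta = (-6*x) dx ∧ dy + (-4*x) dx ∧ dz.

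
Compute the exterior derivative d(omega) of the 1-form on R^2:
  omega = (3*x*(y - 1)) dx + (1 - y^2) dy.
d(omega) = (-3*x) dx ∧ dy

For a 1-form omega = sum_i f_i dx_i, the exterior derivative is
  d(omega) = sum_{i < j} (∂f_j/∂x_i - ∂f_i/∂x_j) dx_i ∧ dx_j.
  coefficient of dx ∧ dy: ∂f_2/∂x - ∂f_1/∂y = ∂(1 - y^2)/∂x - ∂(3*x*(y - 1))/∂y = -3*x
Assembling: d(omega) = (-3*x) dx ∧ dy.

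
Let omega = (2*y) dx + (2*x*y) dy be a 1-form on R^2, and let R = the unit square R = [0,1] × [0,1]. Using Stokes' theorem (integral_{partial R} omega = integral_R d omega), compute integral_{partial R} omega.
integral_(partial R) omega = -1

Stokes: integral_partial_R omega = integral_R d omega with d omega = (∂Q/∂x - ∂P/∂y) dx ∧ dy.
  ∂Q/∂x = 2*y
  ∂P/∂y = 2
  integrand = ∂Q/∂x - ∂P/∂y = 2*y - 2.
Integrating over R: integral_0^1 integral_0^1 (2*y - 2) dx dy = -1.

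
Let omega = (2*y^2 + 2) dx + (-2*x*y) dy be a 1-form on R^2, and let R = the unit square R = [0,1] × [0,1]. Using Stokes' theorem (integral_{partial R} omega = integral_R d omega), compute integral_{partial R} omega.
integral_(partial R) omega = -3

Stokes: integral_partial_R omega = integral_R d omega with d omega = (∂Q/∂x - ∂P/∂y) dx ∧ dy.
  ∂Q/∂x = -2*y
  ∂P/∂y = 4*y
  integrand = ∂Q/∂x - ∂P/∂y = -6*y.
Integrating over R: integral_0^1 integral_0^1 (-6*y) dx dy = -3.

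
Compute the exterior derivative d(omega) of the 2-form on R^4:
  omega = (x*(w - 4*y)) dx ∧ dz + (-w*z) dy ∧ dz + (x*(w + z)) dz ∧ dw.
d(omega) = (4*x) dx ∧ dy ∧ dz + (w + x + z) dx ∧ dz ∧ dw + (-z) dy ∧ dz ∧ dw

For a 2-form omega = sum_{i<j} g_{ij} dx_i ∧ dx_j, the exterior derivative is
  d(omega) = sum_{i<j} d(g_{ij}) ∧ dx_i ∧ dx_j = sum_{i<j, k} (∂g_{ij}/∂x_k) dx_k ∧ dx_i ∧ dx_j.
Expand each term, using dx_k ∧ dx_i ∧ dx_j = sgn(permutation) dx_{(a)} ∧ dx_{(b)} ∧ dx_{(c)} with (a < b < c) sorted:
  d(x*(w - 4*y)) includes (∂/∂y)(x*(w - 4*y)) dy = (-4*x) dy, which multiplied by dx ∧ dz gives (4*x) dx ∧ dy ∧ dz
  d(x*(w - 4*y)) includes (∂/∂w)(x*(w - 4*y)) dw = (x) dw, which multiplied by dx ∧ dz gives (x) dx ∧ dz ∧ dw
  d(-w*z) includes (∂/∂w)(-w*z) dw = (-z) dw, which multiplied by dy ∧ dz gives (-z) dy ∧ dz ∧ dw
  d(x*(w + z)) includes (∂/∂x)(x*(w + z)) dx = (w + z) dx, which multiplied by dz ∧ dw gives (w + z) dx ∧ dz ∧ dw
Collecting like 3-forms: d(omega) = (4*x) dx ∧ dy ∧ dz + (w + x + z) dx ∧ dz ∧ dw + (-z) dy ∧ dz ∧ dw.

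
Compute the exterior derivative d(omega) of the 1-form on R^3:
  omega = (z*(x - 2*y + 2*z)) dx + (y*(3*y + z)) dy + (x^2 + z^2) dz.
d(omega) = (2*z) dx ∧ dy + (x + 2*y - 4*z) dx ∧ dz + (-y) dy ∧ dz

For a 1-form omega = sum_i f_i dx_i, the exterior derivative is
  d(omega) = sum_{i < j} (∂f_j/∂x_i - ∂f_i/∂x_j) dx_i ∧ dx_j.
  coefficient of dx ∧ dy: ∂f_2/∂x - ∂f_1/∂y = ∂(y*(3*y + z))/∂x - ∂(z*(x - 2*y + 2*z))/∂y = 2*z
  coefficient of dx ∧ dz: ∂f_3/∂x - ∂f_1/∂z = ∂(x^2 + z^2)/∂x - ∂(z*(x - 2*y + 2*z))/∂z = x + 2*y - 4*z
  coefficient of dy ∧ dz: ∂f_3/∂y - ∂f_2/∂z = ∂(x^2 + z^2)/∂y - ∂(y*(3*y + z))/∂z = -y
Assembling: d(omega) = (2*z) dx ∧ dy + (x + 2*y - 4*z) dx ∧ dz + (-y) dy ∧ dz.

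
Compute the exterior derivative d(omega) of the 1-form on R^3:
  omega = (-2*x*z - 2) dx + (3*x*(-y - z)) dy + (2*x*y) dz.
d(omega) = (-3*y - 3*z) dx ∧ dy + (2*x + 2*y) dx ∧ dz + (5*x) dy ∧ dz

For a 1-form omega = sum_i f_i dx_i, the exterior derivative is
  d(omega) = sum_{i < j} (∂f_j/∂x_i - ∂f_i/∂x_j) dx_i ∧ dx_j.
  coefficient of dx ∧ dy: ∂f_2/∂x - ∂f_1/∂y = ∂(3*x*(-y - z))/∂x - ∂(-2*x*z - 2)/∂y = -3*y - 3*z
  coefficient of dx ∧ dz: ∂f_3/∂x - ∂f_1/∂z = ∂(2*x*y)/∂x - ∂(-2*x*z - 2)/∂z = 2*x + 2*y
  coefficient of dy ∧ dz: ∂f_3/∂y - ∂f_2/∂z = ∂(2*x*y)/∂y - ∂(3*x*(-y - z))/∂z = 5*x
Assembling: d(omega) = (-3*y - 3*z) dx ∧ dy + (2*x + 2*y) dx ∧ dz + (5*x) dy ∧ dz.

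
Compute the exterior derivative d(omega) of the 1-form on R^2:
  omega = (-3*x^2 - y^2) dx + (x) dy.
d(omega) = (2*y + 1) dx ∧ dy

For a 1-form omega = sum_i f_i dx_i, the exterior derivative is
  d(omega) = sum_{i < j} (∂f_j/∂x_i - ∂f_i/∂x_j) dx_i ∧ dx_j.
  coefficient of dx ∧ dy: ∂f_2/∂x - ∂f_1/∂y = ∂(x)/∂x - ∂(-3*x^2 - y^2)/∂y = 2*y + 1
Assembling: d(omega) = (2*y + 1) dx ∧ dy.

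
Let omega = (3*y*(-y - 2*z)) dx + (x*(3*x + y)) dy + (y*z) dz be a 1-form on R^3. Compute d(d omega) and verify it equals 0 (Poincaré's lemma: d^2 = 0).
d(d omega) = 0

Step 1: d omega = sum_{i<j} (∂f_j/∂x_i - ∂f_i/∂x_j) dx_i ∧ dx_j:
  coeff of dx ∧ dy: 6*x + 7*y + 6*z
  coeff of dx ∧ dz: 6*y
  coeff of dy ∧ dz: z
Step 2: Apply d again to each 2-form coefficient. The only possible 3-form in R^3 is dx ∧ dy ∧ dz, with coefficient
  ∂(coeff of dy∧dz)/∂x - ∂(coeff of dx∧dz)/∂y + ∂(coeff of dx∧dy)/∂z
  = ∂/∂x (z) - ∂/∂y (6*y) + ∂/∂z (6*x + 7*y + 6*z).
Each of these terms simplifies to sums of mixed partials that cancel in pairs. The result is 0 (by equality of mixed partials for smooth functions — Schwarz / Clairaut).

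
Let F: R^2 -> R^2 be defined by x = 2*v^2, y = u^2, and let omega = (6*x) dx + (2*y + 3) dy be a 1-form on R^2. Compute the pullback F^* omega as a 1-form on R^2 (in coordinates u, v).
F^* omega = (4*u^3 + 6*u) du + (48*v^3) dv

Using F^*(f dg) = (f ∘ F) d(g ∘ F), substitute each coordinate x_i by F_i(u, v) in f_i, and replace dx_i by d F_i = (∂F_i/∂u) du + (∂F_i/∂v) dv.
  For the x component: f_1(F) = 12*v^2; d F_1 = (0) du + (4*v) dv
  For the y component: f_2(F) = 2*u^2 + 3; d F_2 = (2*u) du + (0) dv
Combining and collecting du, dv coefficients:
  coeff of du: 4*u^3 + 6*u
  coeff of dv: 48*v^3
F^* omega = (4*u^3 + 6*u) du + (48*v^3) dv.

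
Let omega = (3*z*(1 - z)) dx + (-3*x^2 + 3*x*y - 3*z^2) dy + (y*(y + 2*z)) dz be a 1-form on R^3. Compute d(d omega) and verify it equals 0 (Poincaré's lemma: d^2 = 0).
d(d omega) = 0

Step 1: d omega = sum_{i<j} (∂f_j/∂x_i - ∂f_i/∂x_j) dx_i ∧ dx_j:
  coeff of dx ∧ dy: -6*x + 3*y
  coeff of dx ∧ dz: 6*z - 3
  coeff of dy ∧ dz: 2*y + 8*z
Step 2: Apply d again to each 2-form coefficient. The only possible 3-form in R^3 is dx ∧ dy ∧ dz, with coefficient
  ∂(coeff of dy∧dz)/∂x - ∂(coeff of dx∧dz)/∂y + ∂(coeff of dx∧dy)/∂z
  = ∂/∂x (2*y + 8*z) - ∂/∂y (6*z - 3) + ∂/∂z (-6*x + 3*y).
Each of these terms simplifies to sums of mixed partials that cancel in pairs. The result is 0 (by equality of mixed partials for smooth functions — Schwarz / Clairaut).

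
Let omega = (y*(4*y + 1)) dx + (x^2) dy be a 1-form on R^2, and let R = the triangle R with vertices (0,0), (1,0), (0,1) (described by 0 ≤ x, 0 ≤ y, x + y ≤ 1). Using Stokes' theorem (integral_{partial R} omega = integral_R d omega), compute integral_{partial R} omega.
integral_(partial R) omega = -3/2

Stokes: integral_partial_R omega = integral_R d omega with d omega = (∂Q/∂x - ∂P/∂y) dx ∧ dy.
  ∂Q/∂x = 2*x
  ∂P/∂y = 8*y + 1
  integrand = ∂Q/∂x - ∂P/∂y = 2*x - 8*y - 1.
Integrating over R: integral_0^1 integral_0^{1-x} (2*x - 8*y - 1) dy dx = -3/2.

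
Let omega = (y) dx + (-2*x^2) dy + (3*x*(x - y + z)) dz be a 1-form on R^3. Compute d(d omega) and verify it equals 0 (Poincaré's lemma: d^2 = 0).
d(d omega) = 0

Step 1: d omega = sum_{i<j} (∂f_j/∂x_i - ∂f_i/∂x_j) dx_i ∧ dx_j:
  coeff of dx ∧ dy: -4*x - 1
  coeff of dx ∧ dz: 6*x - 3*y + 3*z
  coeff of dy ∧ dz: -3*x
Step 2: Apply d again to each 2-form coefficient. The only possible 3-form in R^3 is dx ∧ dy ∧ dz, with coefficient
  ∂(coeff of dy∧dz)/∂x - ∂(coeff of dx∧dz)/∂y + ∂(coeff of dx∧dy)/∂z
  = ∂/∂x (-3*x) - ∂/∂y (6*x - 3*y + 3*z) + ∂/∂z (-4*x - 1).
Each of these terms simplifies to sums of mixed partials that cancel in pairs. The result is 0 (by equality of mixed partials for smooth functions — Schwarz / Clairaut).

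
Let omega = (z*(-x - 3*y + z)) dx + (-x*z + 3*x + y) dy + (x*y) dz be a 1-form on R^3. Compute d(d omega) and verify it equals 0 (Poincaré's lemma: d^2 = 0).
d(d omega) = 0

Step 1: d omega = sum_{i<j} (∂f_j/∂x_i - ∂f_i/∂x_j) dx_i ∧ dx_j:
  coeff of dx ∧ dy: 2*z + 3
  coeff of dx ∧ dz: x + 4*y - 2*z
  coeff of dy ∧ dz: 2*x
Step 2: Apply d again to each 2-form coefficient. The only possible 3-form in R^3 is dx ∧ dy ∧ dz, with coefficient
  ∂(coeff of dy∧dz)/∂x - ∂(coeff of dx∧dz)/∂y + ∂(coeff of dx∧dy)/∂z
  = ∂/∂x (2*x) - ∂/∂y (x + 4*y - 2*z) + ∂/∂z (2*z + 3).
Each of these terms simplifies to sums of mixed partials that cancel in pairs. The result is 0 (by equality of mixed partials for smooth functions — Schwarz / Clairaut).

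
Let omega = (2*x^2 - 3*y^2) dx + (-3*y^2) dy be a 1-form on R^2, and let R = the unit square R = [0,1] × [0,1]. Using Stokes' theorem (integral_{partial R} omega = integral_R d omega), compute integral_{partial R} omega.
integral_(partial R) omega = 3

Stokes: integral_partial_R omega = integral_R d omega with d omega = (∂Q/∂x - ∂P/∂y) dx ∧ dy.
  ∂Q/∂x = 0
  ∂P/∂y = -6*y
  integrand = ∂Q/∂x - ∂P/∂y = 6*y.
Integrating over R: integral_0^1 integral_0^1 (6*y) dx dy = 3.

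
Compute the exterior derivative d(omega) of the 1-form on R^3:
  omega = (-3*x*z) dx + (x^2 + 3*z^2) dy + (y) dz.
d(omega) = (2*x) dx ∧ dy + (3*x) dx ∧ dz + (1 - 6*z) dy ∧ dz

For a 1-form omega = sum_i f_i dx_i, the exterior derivative is
  d(omega) = sum_{i < j} (∂f_j/∂x_i - ∂f_i/∂x_j) dx_i ∧ dx_j.
  coefficient of dx ∧ dy: ∂f_2/∂x - ∂f_1/∂y = ∂(x^2 + 3*z^2)/∂x - ∂(-3*x*z)/∂y = 2*x
  coefficient of dx ∧ dz: ∂f_3/∂x - ∂f_1/∂z = ∂(y)/∂x - ∂(-3*x*z)/∂z = 3*x
  coefficient of dy ∧ dz: ∂f_3/∂y - ∂f_2/∂z = ∂(y)/∂y - ∂(x^2 + 3*z^2)/∂z = 1 - 6*z
Assembling: d(omega) = (2*x) dx ∧ dy + (3*x) dx ∧ dz + (1 - 6*z) dy ∧ dz.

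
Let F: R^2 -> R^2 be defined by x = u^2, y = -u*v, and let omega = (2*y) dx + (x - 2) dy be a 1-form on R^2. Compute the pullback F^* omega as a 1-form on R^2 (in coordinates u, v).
F^* omega = (v*(2 - 5*u^2)) du + (u*(2 - u^2)) dv

Using F^*(f dg) = (f ∘ F) d(g ∘ F), substitute each coordinate x_i by F_i(u, v) in f_i, and replace dx_i by d F_i = (∂F_i/∂u) du + (∂F_i/∂v) dv.
  For the x component: f_1(F) = -2*u*v; d F_1 = (2*u) du + (0) dv
  For the y component: f_2(F) = u^2 - 2; d F_2 = (-v) du + (-u) dv
Combining and collecting du, dv coefficients:
  coeff of du: v*(2 - 5*u^2)
  coeff of dv: u*(2 - u^2)
F^* omega = (v*(2 - 5*u^2)) du + (u*(2 - u^2)) dv.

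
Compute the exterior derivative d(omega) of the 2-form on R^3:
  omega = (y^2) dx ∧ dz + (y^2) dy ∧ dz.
d(omega) = (-2*y) dx ∧ dy ∧ dz

For a 2-form omega = sum_{i<j} g_{ij} dx_i ∧ dx_j, the exterior derivative is
  d(omega) = sum_{i<j} d(g_{ij}) ∧ dx_i ∧ dx_j = sum_{i<j, k} (∂g_{ij}/∂x_k) dx_k ∧ dx_i ∧ dx_j.
Expand each term, using dx_k ∧ dx_i ∧ dx_j = sgn(permutation) dx_{(a)} ∧ dx_{(b)} ∧ dx_{(c)} with (a < b < c) sorted:
  d(y^2) includes (∂/∂y)(y^2) dy = (2*y) dy, which multiplied by dx ∧ dz gives (-2*y) dx ∧ dy ∧ dz
Collecting like 3-forms: d(omega) = (-2*y) dx ∧ dy ∧ dz.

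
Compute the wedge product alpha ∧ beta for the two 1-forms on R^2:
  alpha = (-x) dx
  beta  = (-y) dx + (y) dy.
alpha ∧ beta = (-x*y) dx ∧ dy

Distribute the wedge, using dx_i ∧ dx_j = -dx_j ∧ dx_i and dx_i ∧ dx_i = 0. For each pair (i, j) with i < j, the coefficient of dx_i ∧ dx_j in alpha ∧ beta is (alpha_i * beta_j - alpha_j * beta_i). Collecting: alpha ∧ beta = (-x*y) dx ∧ dy.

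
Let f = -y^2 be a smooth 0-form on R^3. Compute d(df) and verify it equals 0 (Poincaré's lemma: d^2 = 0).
d(df) = 0

Step 1: df = sum_i (∂f/∂x_i) dx_i = (0) dx + (-2*y) dy + (0) dz.
Step 2: Apply d again. Using the 1-form formula, the coefficient of dx ∧ dy in d(df) is ∂^2 f/∂x ∂y - ∂^2 f/∂y ∂x = (0) - (0) = 0 (equality of mixed partials for smooth f).
Similarly for dx ∧ dz and dy ∧ dz — all coefficients vanish. So d(df) = 0.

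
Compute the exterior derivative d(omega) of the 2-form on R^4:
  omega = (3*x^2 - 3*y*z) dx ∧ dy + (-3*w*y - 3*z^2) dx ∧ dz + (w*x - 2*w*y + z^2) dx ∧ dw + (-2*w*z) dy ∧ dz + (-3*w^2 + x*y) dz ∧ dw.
d(omega) = (3*w - 3*y) dx ∧ dy ∧ dz + (-2*y - 2*z) dx ∧ dz ∧ dw + (2*w) dx ∧ dy ∧ dw + (x - 2*z) dy ∧ dz ∧ dw

For a 2-form omega = sum_{i<j} g_{ij} dx_i ∧ dx_j, the exterior derivative is
  d(omega) = sum_{i<j} d(g_{ij}) ∧ dx_i ∧ dx_j = sum_{i<j, k} (∂g_{ij}/∂x_k) dx_k ∧ dx_i ∧ dx_j.
Expand each term, using dx_k ∧ dx_i ∧ dx_j = sgn(permutation) dx_{(a)} ∧ dx_{(b)} ∧ dx_{(c)} with (a < b < c) sorted:
  d(3*x^2 - 3*y*z) includes (∂/∂z)(3*x^2 - 3*y*z) dz = (-3*y) dz, which multiplied by dx ∧ dy gives (-3*y) dx ∧ dy ∧ dz
  d(-3*w*y - 3*z^2) includes (∂/∂y)(-3*w*y - 3*z^2) dy = (-3*w) dy, which multiplied by dx ∧ dz gives (3*w) dx ∧ dy ∧ dz
  d(-3*w*y - 3*z^2) includes (∂/∂w)(-3*w*y - 3*z^2) dw = (-3*y) dw, which multiplied by dx ∧ dz gives (-3*y) dx ∧ dz ∧ dw
  d(w*x - 2*w*y + z^2) includes (∂/∂y)(w*x - 2*w*y + z^2) dy = (-2*w) dy, which multiplied by dx ∧ dw gives (2*w) dx ∧ dy ∧ dw
  d(w*x - 2*w*y + z^2) includes (∂/∂z)(w*x - 2*w*y + z^2) dz = (2*z) dz, which multiplied by dx ∧ dw gives (-2*z) dx ∧ dz ∧ dw
  d(-2*w*z) includes (∂/∂w)(-2*w*z) dw = (-2*z) dw, which multiplied by dy ∧ dz gives (-2*z) dy ∧ dz ∧ dw
  d(-3*w^2 + x*y) includes (∂/∂x)(-3*w^2 + x*y) dx = (y) dx, which multiplied by dz ∧ dw gives (y) dx ∧ dz ∧ dw
  d(-3*w^2 + x*y) includes (∂/∂y)(-3*w^2 + x*y) dy = (x) dy, which multiplied by dz ∧ dw gives (x) dy ∧ dz ∧ dw
Collecting like 3-forms: d(omega) = (3*w - 3*y) dx ∧ dy ∧ dz + (-2*y - 2*z) dx ∧ dz ∧ dw + (2*w) dx ∧ dy ∧ dw + (x - 2*z) dy ∧ dz ∧ dw.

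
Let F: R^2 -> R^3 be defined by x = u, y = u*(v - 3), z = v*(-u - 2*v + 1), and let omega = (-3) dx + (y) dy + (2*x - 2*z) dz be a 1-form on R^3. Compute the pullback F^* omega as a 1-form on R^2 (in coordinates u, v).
F^* omega = (-u*v^2 - 8*u*v + 9*u - 4*v^3 + 2*v^2 - 3) du + (-u^2*v - 5*u^2 - 12*u*v^2 - 4*u*v + 2*u - 16*v^3 + 12*v^2 - 2*v) dv

Using F^*(f dg) = (f ∘ F) d(g ∘ F), substitute each coordinate x_i by F_i(u, v) in f_i, and replace dx_i by d F_i = (∂F_i/∂u) du + (∂F_i/∂v) dv.
  For the x component: f_1(F) = -3; d F_1 = (1) du + (0) dv
  For the y component: f_2(F) = u*(v - 3); d F_2 = (v - 3) du + (u) dv
  For the z component: f_3(F) = 2*u*v + 2*u + 4*v^2 - 2*v; d F_3 = (-v) du + (-u - 4*v + 1) dv
Combining and collecting du, dv coefficients:
  coeff of du: -u*v^2 - 8*u*v + 9*u - 4*v^3 + 2*v^2 - 3
  coeff of dv: -u^2*v - 5*u^2 - 12*u*v^2 - 4*u*v + 2*u - 16*v^3 + 12*v^2 - 2*v
F^* omega = (-u*v^2 - 8*u*v + 9*u - 4*v^3 + 2*v^2 - 3) du + (-u^2*v - 5*u^2 - 12*u*v^2 - 4*u*v + 2*u - 16*v^3 + 12*v^2 - 2*v) dv.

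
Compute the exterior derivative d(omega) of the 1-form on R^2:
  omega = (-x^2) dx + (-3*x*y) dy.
d(omega) = (-3*y) dx ∧ dy

For a 1-form omega = sum_i f_i dx_i, the exterior derivative is
  d(omega) = sum_{i < j} (∂f_j/∂x_i - ∂f_i/∂x_j) dx_i ∧ dx_j.
  coefficient of dx ∧ dy: ∂f_2/∂x - ∂f_1/∂y = ∂(-3*x*y)/∂x - ∂(-x^2)/∂y = -3*y
Assembling: d(omega) = (-3*y) dx ∧ dy.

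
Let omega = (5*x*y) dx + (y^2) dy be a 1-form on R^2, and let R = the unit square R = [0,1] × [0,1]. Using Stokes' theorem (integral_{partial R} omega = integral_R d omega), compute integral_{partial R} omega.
integral_(partial R) omega = -5/2

Stokes: integral_partial_R omega = integral_R d omega with d omega = (∂Q/∂x - ∂P/∂y) dx ∧ dy.
  ∂Q/∂x = 0
  ∂P/∂y = 5*x
  integrand = ∂Q/∂x - ∂P/∂y = -5*x.
Integrating over R: integral_0^1 integral_0^1 (-5*x) dx dy = -5/2.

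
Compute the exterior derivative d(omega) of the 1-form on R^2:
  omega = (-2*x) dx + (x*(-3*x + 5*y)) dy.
d(omega) = (-6*x + 5*y) dx ∧ dy

For a 1-form omega = sum_i f_i dx_i, the exterior derivative is
  d(omega) = sum_{i < j} (∂f_j/∂x_i - ∂f_i/∂x_j) dx_i ∧ dx_j.
  coefficient of dx ∧ dy: ∂f_2/∂x - ∂f_1/∂y = ∂(x*(-3*x + 5*y))/∂x - ∂(-2*x)/∂y = -6*x + 5*y
Assembling: d(omega) = (-6*x + 5*y) dx ∧ dy.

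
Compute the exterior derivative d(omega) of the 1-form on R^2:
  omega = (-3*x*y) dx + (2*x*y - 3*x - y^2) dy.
d(omega) = (3*x + 2*y - 3) dx ∧ dy

For a 1-form omega = sum_i f_i dx_i, the exterior derivative is
  d(omega) = sum_{i < j} (∂f_j/∂x_i - ∂f_i/∂x_j) dx_i ∧ dx_j.
  coefficient of dx ∧ dy: ∂f_2/∂x - ∂f_1/∂y = ∂(2*x*y - 3*x - y^2)/∂x - ∂(-3*x*y)/∂y = 3*x + 2*y - 3
Assembling: d(omega) = (3*x + 2*y - 3) dx ∧ dy.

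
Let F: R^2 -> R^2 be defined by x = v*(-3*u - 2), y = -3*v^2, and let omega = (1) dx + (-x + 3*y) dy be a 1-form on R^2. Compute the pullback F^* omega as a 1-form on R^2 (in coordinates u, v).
F^* omega = (-3*v) du + (-18*u*v^2 - 3*u + 54*v^3 - 12*v^2 - 2) dv

Using F^*(f dg) = (f ∘ F) d(g ∘ F), substitute each coordinate x_i by F_i(u, v) in f_i, and replace dx_i by d F_i = (∂F_i/∂u) du + (∂F_i/∂v) dv.
  For the x component: f_1(F) = 1; d F_1 = (-3*v) du + (-3*u - 2) dv
  For the y component: f_2(F) = v*(3*u - 9*v + 2); d F_2 = (0) du + (-6*v) dv
Combining and collecting du, dv coefficients:
  coeff of du: -3*v
  coeff of dv: -18*u*v^2 - 3*u + 54*v^3 - 12*v^2 - 2
F^* omega = (-3*v) du + (-18*u*v^2 - 3*u + 54*v^3 - 12*v^2 - 2) dv.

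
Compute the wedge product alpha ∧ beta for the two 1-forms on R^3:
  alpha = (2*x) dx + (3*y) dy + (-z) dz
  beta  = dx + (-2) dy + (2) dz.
alpha ∧ beta = (-4*x - 3*y) dx ∧ dy + (4*x + z) dx ∧ dz + (6*y - 2*z) dy ∧ dz

Distribute the wedge, using dx_i ∧ dx_j = -dx_j ∧ dx_i and dx_i ∧ dx_i = 0. For each pair (i, j) with i < j, the coefficient of dx_i ∧ dx_j in alpha ∧ beta is (alpha_i * beta_j - alpha_j * beta_i). Collecting: alpha ∧ beta = (-4*x - 3*y) dx ∧ dy + (4*x + z) dx ∧ dz + (6*y - 2*z) dy ∧ dz.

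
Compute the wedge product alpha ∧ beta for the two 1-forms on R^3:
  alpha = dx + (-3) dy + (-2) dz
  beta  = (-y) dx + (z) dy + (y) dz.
alpha ∧ beta = (-3*y + z) dx ∧ dy + (-y) dx ∧ dz + (-3*y + 2*z) dy ∧ dz

Distribute the wedge, using dx_i ∧ dx_j = -dx_j ∧ dx_i and dx_i ∧ dx_i = 0. For each pair (i, j) with i < j, the coefficient of dx_i ∧ dx_j in alpha ∧ beta is (alpha_i * beta_j - alpha_j * beta_i). Collecting: alpha ∧ beta = (-3*y + z) dx ∧ dy + (-y) dx ∧ dz + (-3*y + 2*z) dy ∧ dz.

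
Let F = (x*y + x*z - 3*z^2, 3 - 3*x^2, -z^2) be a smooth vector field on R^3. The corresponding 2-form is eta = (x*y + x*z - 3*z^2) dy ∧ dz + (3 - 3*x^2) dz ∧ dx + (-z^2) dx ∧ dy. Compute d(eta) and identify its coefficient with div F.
d(eta) = (y - z) dx ∧ dy ∧ dz; div F = y - z

For a 2-form in R^3 of the form above, applying d gives a 3-form with coefficient ∂P/∂x + ∂Q/∂y + ∂R/∂z:
  ∂P/∂x = y + z
  ∂Q/∂y = 0
  ∂R/∂z = -2*z
Sum = y - z, which is exactly div F.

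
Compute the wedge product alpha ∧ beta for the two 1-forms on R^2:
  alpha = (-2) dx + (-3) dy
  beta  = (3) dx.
alpha ∧ beta = (9) dx ∧ dy

Distribute the wedge, using dx_i ∧ dx_j = -dx_j ∧ dx_i and dx_i ∧ dx_i = 0. For each pair (i, j) with i < j, the coefficient of dx_i ∧ dx_j in alpha ∧ beta is (alpha_i * beta_j - alpha_j * beta_i). Collecting: alpha ∧ beta = (9) dx ∧ dy.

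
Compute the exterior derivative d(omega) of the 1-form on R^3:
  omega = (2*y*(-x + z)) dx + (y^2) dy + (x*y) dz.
d(omega) = (2*x - 2*z) dx ∧ dy + (-y) dx ∧ dz + (x) dy ∧ dz

For a 1-form omega = sum_i f_i dx_i, the exterior derivative is
  d(omega) = sum_{i < j} (∂f_j/∂x_i - ∂f_i/∂x_j) dx_i ∧ dx_j.
  coefficient of dx ∧ dy: ∂f_2/∂x - ∂f_1/∂y = ∂(y^2)/∂x - ∂(2*y*(-x + z))/∂y = 2*x - 2*z
  coefficient of dx ∧ dz: ∂f_3/∂x - ∂f_1/∂z = ∂(x*y)/∂x - ∂(2*y*(-x + z))/∂z = -y
  coefficient of dy ∧ dz: ∂f_3/∂y - ∂f_2/∂z = ∂(x*y)/∂y - ∂(y^2)/∂z = x
Assembling: d(omega) = (2*x - 2*z) dx ∧ dy + (-y) dx ∧ dz + (x) dy ∧ dz.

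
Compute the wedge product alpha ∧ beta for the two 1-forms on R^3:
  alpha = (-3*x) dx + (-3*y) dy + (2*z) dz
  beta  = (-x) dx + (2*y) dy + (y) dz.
alpha ∧ beta = (-9*x*y) dx ∧ dy + (x*(-3*y + 2*z)) dx ∧ dz + (-y*(3*y + 4*z)) dy ∧ dz

Distribute the wedge, using dx_i ∧ dx_j = -dx_j ∧ dx_i and dx_i ∧ dx_i = 0. For each pair (i, j) with i < j, the coefficient of dx_i ∧ dx_j in alpha ∧ beta is (alpha_i * beta_j - alpha_j * beta_i). Collecting: alpha ∧ beta = (-9*x*y) dx ∧ dy + (x*(-3*y + 2*z)) dx ∧ dz + (-y*(3*y + 4*z)) dy ∧ dz.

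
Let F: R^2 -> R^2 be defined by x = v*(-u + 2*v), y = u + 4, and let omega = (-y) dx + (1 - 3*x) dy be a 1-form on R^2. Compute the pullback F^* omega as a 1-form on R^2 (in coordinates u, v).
F^* omega = (4*u*v - 6*v^2 + 4*v + 1) du + (u^2 - 4*u*v + 4*u - 16*v) dv

Using F^*(f dg) = (f ∘ F) d(g ∘ F), substitute each coordinate x_i by F_i(u, v) in f_i, and replace dx_i by d F_i = (∂F_i/∂u) du + (∂F_i/∂v) dv.
  For the x component: f_1(F) = -u - 4; d F_1 = (-v) du + (-u + 4*v) dv
  For the y component: f_2(F) = 3*u*v - 6*v^2 + 1; d F_2 = (1) du + (0) dv
Combining and collecting du, dv coefficients:
  coeff of du: 4*u*v - 6*v^2 + 4*v + 1
  coeff of dv: u^2 - 4*u*v + 4*u - 16*v
F^* omega = (4*u*v - 6*v^2 + 4*v + 1) du + (u^2 - 4*u*v + 4*u - 16*v) dv.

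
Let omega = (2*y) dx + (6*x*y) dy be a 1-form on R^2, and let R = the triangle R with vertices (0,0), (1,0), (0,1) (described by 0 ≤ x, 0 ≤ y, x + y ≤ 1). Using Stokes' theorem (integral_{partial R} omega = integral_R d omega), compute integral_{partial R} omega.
integral_(partial R) omega = 0

Stokes: integral_partial_R omega = integral_R d omega with d omega = (∂Q/∂x - ∂P/∂y) dx ∧ dy.
  ∂Q/∂x = 6*y
  ∂P/∂y = 2
  integrand = ∂Q/∂x - ∂P/∂y = 6*y - 2.
Integrating over R: integral_0^1 integral_0^{1-x} (6*y - 2) dy dx = 0.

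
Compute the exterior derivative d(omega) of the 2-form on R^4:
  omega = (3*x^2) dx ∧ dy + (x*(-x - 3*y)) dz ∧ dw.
d(omega) = (-2*x - 3*y) dx ∧ dz ∧ dw + (-3*x) dy ∧ dz ∧ dw

For a 2-form omega = sum_{i<j} g_{ij} dx_i ∧ dx_j, the exterior derivative is
  d(omega) = sum_{i<j} d(g_{ij}) ∧ dx_i ∧ dx_j = sum_{i<j, k} (∂g_{ij}/∂x_k) dx_k ∧ dx_i ∧ dx_j.
Expand each term, using dx_k ∧ dx_i ∧ dx_j = sgn(permutation) dx_{(a)} ∧ dx_{(b)} ∧ dx_{(c)} with (a < b < c) sorted:
  d(x*(-x - 3*y)) includes (∂/∂x)(x*(-x - 3*y)) dx = (-2*x - 3*y) dx, which multiplied by dz ∧ dw gives (-2*x - 3*y) dx ∧ dz ∧ dw
  d(x*(-x - 3*y)) includes (∂/∂y)(x*(-x - 3*y)) dy = (-3*x) dy, which multiplied by dz ∧ dw gives (-3*x) dy ∧ dz ∧ dw
Collecting like 3-forms: d(omega) = (-2*x - 3*y) dx ∧ dz ∧ dw + (-3*x) dy ∧ dz ∧ dw.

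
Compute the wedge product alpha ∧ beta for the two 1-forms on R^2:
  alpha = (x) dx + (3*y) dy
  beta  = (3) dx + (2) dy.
alpha ∧ beta = (2*x - 9*y) dx ∧ dy

Distribute the wedge, using dx_i ∧ dx_j = -dx_j ∧ dx_i and dx_i ∧ dx_i = 0. For each pair (i, j) with i < j, the coefficient of dx_i ∧ dx_j in alpha ∧ beta is (alpha_i * beta_j - alpha_j * beta_i). Collecting: alpha ∧ beta = (2*x - 9*y) dx ∧ dy.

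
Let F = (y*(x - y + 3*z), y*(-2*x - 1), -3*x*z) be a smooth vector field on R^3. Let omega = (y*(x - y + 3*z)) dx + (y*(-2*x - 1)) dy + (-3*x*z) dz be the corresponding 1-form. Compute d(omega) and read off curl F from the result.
d(omega) = (0) dy ∧ dz + (3*y + 3*z) dz ∧ dx + (-x - 3*z) dx ∧ dy; curl F = (0, 3*y + 3*z, -x - 3*z)

d omega = sum_{i<j} (∂f_j/∂x_i - ∂f_i/∂x_j) dx_i ∧ dx_j. Under the identification (dy ∧ dz, dz ∧ dx, dx ∧ dy) ↔ (e_x, e_y, e_z), the coefficients are exactly the components of curl F. Compute:
  ∂R/∂y - ∂Q/∂z = (0) - (0) = 0
  ∂P/∂z - ∂R/∂x = (3*y) - (-3*z) = 3*y + 3*z
  ∂Q/∂x - ∂P/∂y = (-2*y) - (x - 2*y + 3*z) = -x - 3*z.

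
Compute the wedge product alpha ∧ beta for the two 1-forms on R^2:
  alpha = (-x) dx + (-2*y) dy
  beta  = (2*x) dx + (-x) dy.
alpha ∧ beta = (x*(x + 4*y)) dx ∧ dy

Distribute the wedge, using dx_i ∧ dx_j = -dx_j ∧ dx_i and dx_i ∧ dx_i = 0. For each pair (i, j) with i < j, the coefficient of dx_i ∧ dx_j in alpha ∧ beta is (alpha_i * beta_j - alpha_j * beta_i). Collecting: alpha ∧ beta = (x*(x + 4*y)) dx ∧ dy.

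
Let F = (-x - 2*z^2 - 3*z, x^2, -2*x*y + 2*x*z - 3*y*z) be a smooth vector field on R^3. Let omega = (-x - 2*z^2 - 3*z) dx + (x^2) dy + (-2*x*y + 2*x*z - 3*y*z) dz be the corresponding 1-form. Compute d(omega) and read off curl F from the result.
d(omega) = (-2*x - 3*z) dy ∧ dz + (2*y - 6*z - 3) dz ∧ dx + (2*x) dx ∧ dy; curl F = (-2*x - 3*z, 2*y - 6*z - 3, 2*x)

d omega = sum_{i<j} (∂f_j/∂x_i - ∂f_i/∂x_j) dx_i ∧ dx_j. Under the identification (dy ∧ dz, dz ∧ dx, dx ∧ dy) ↔ (e_x, e_y, e_z), the coefficients are exactly the components of curl F. Compute:
  ∂R/∂y - ∂Q/∂z = (-2*x - 3*z) - (0) = -2*x - 3*z
  ∂P/∂z - ∂R/∂x = (-4*z - 3) - (-2*y + 2*z) = 2*y - 6*z - 3
  ∂Q/∂x - ∂P/∂y = (2*x) - (0) = 2*x.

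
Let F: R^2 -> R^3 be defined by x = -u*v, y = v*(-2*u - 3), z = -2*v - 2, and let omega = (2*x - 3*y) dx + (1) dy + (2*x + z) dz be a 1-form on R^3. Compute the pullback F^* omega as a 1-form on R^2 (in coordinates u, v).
F^* omega = (v*(-4*u*v - 9*v - 2)) du + (-4*u^2*v - 5*u*v - 2*u + 4*v + 1) dv

Using F^*(f dg) = (f ∘ F) d(g ∘ F), substitute each coordinate x_i by F_i(u, v) in f_i, and replace dx_i by d F_i = (∂F_i/∂u) du + (∂F_i/∂v) dv.
  For the x component: f_1(F) = v*(4*u + 9); d F_1 = (-v) du + (-u) dv
  For the y component: f_2(F) = 1; d F_2 = (-2*v) du + (-2*u - 3) dv
  For the z component: f_3(F) = -2*u*v - 2*v - 2; d F_3 = (0) du + (-2) dv
Combining and collecting du, dv coefficients:
  coeff of du: v*(-4*u*v - 9*v - 2)
  coeff of dv: -4*u^2*v - 5*u*v - 2*u + 4*v + 1
F^* omega = (v*(-4*u*v - 9*v - 2)) du + (-4*u^2*v - 5*u*v - 2*u + 4*v + 1) dv.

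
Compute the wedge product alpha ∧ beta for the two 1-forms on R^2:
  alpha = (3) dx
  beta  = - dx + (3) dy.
alpha ∧ beta = (9) dx ∧ dy

Distribute the wedge, using dx_i ∧ dx_j = -dx_j ∧ dx_i and dx_i ∧ dx_i = 0. For each pair (i, j) with i < j, the coefficient of dx_i ∧ dx_j in alpha ∧ beta is (alpha_i * beta_j - alpha_j * beta_i). Collecting: alpha ∧ beta = (9) dx ∧ dy.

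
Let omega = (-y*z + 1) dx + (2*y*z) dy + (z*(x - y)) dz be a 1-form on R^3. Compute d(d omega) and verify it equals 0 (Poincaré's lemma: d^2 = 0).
d(d omega) = 0

Step 1: d omega = sum_{i<j} (∂f_j/∂x_i - ∂f_i/∂x_j) dx_i ∧ dx_j:
  coeff of dx ∧ dy: z
  coeff of dx ∧ dz: y + z
  coeff of dy ∧ dz: -2*y - z
Step 2: Apply d again to each 2-form coefficient. The only possible 3-form in R^3 is dx ∧ dy ∧ dz, with coefficient
  ∂(coeff of dy∧dz)/∂x - ∂(coeff of dx∧dz)/∂y + ∂(coeff of dx∧dy)/∂z
  = ∂/∂x (-2*y - z) - ∂/∂y (y + z) + ∂/∂z (z).
Each of these terms simplifies to sums of mixed partials that cancel in pairs. The result is 0 (by equality of mixed partials for smooth functions — Schwarz / Clairaut).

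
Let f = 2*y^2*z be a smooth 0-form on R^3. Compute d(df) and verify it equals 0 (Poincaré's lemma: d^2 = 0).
d(df) = 0

Step 1: df = sum_i (∂f/∂x_i) dx_i = (0) dx + (4*y*z) dy + (2*y^2) dz.
Step 2: Apply d again. Using the 1-form formula, the coefficient of dx ∧ dy in d(df) is ∂^2 f/∂x ∂y - ∂^2 f/∂y ∂x = (0) - (0) = 0 (equality of mixed partials for smooth f).
Similarly for dx ∧ dz and dy ∧ dz — all coefficients vanish. So d(df) = 0.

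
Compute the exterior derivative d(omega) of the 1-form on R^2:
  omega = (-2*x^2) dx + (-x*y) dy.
d(omega) = (-y) dx ∧ dy

For a 1-form omega = sum_i f_i dx_i, the exterior derivative is
  d(omega) = sum_{i < j} (∂f_j/∂x_i - ∂f_i/∂x_j) dx_i ∧ dx_j.
  coefficient of dx ∧ dy: ∂f_2/∂x - ∂f_1/∂y = ∂(-x*y)/∂x - ∂(-2*x^2)/∂y = -y
Assembling: d(omega) = (-y) dx ∧ dy.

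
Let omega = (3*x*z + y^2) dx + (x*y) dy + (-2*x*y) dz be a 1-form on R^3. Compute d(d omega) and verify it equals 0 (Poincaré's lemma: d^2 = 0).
d(d omega) = 0

Step 1: d omega = sum_{i<j} (∂f_j/∂x_i - ∂f_i/∂x_j) dx_i ∧ dx_j:
  coeff of dx ∧ dy: -y
  coeff of dx ∧ dz: -3*x - 2*y
  coeff of dy ∧ dz: -2*x
Step 2: Apply d again to each 2-form coefficient. The only possible 3-form in R^3 is dx ∧ dy ∧ dz, with coefficient
  ∂(coeff of dy∧dz)/∂x - ∂(coeff of dx∧dz)/∂y + ∂(coeff of dx∧dy)/∂z
  = ∂/∂x (-2*x) - ∂/∂y (-3*x - 2*y) + ∂/∂z (-y).
Each of these terms simplifies to sums of mixed partials that cancel in pairs. The result is 0 (by equality of mixed partials for smooth functions — Schwarz / Clairaut).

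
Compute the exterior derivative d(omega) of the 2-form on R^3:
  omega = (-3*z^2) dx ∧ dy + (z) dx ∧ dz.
d(omega) = (-6*z) dx ∧ dy ∧ dz

For a 2-form omega = sum_{i<j} g_{ij} dx_i ∧ dx_j, the exterior derivative is
  d(omega) = sum_{i<j} d(g_{ij}) ∧ dx_i ∧ dx_j = sum_{i<j, k} (∂g_{ij}/∂x_k) dx_k ∧ dx_i ∧ dx_j.
Expand each term, using dx_k ∧ dx_i ∧ dx_j = sgn(permutation) dx_{(a)} ∧ dx_{(b)} ∧ dx_{(c)} with (a < b < c) sorted:
  d(-3*z^2) includes (∂/∂z)(-3*z^2) dz = (-6*z) dz, which multiplied by dx ∧ dy gives (-6*z) dx ∧ dy ∧ dz
Collecting like 3-forms: d(omega) = (-6*z) dx ∧ dy ∧ dz.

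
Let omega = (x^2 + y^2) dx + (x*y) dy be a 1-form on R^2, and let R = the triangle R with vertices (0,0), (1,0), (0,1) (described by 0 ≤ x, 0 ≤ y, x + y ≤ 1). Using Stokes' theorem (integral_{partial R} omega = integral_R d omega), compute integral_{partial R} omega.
integral_(partial R) omega = -1/6

Stokes: integral_partial_R omega = integral_R d omega with d omega = (∂Q/∂x - ∂P/∂y) dx ∧ dy.
  ∂Q/∂x = y
  ∂P/∂y = 2*y
  integrand = ∂Q/∂x - ∂P/∂y = -y.
Integrating over R: integral_0^1 integral_0^{1-x} (-y) dy dx = -1/6.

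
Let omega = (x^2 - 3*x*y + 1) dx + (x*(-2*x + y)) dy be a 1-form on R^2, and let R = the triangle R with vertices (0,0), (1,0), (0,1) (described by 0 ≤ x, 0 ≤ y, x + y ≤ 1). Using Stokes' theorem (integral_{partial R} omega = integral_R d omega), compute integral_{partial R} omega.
integral_(partial R) omega = 0

Stokes: integral_partial_R omega = integral_R d omega with d omega = (∂Q/∂x - ∂P/∂y) dx ∧ dy.
  ∂Q/∂x = -4*x + y
  ∂P/∂y = -3*x
  integrand = ∂Q/∂x - ∂P/∂y = -x + y.
Integrating over R: integral_0^1 integral_0^{1-x} (-x + y) dy dx = 0.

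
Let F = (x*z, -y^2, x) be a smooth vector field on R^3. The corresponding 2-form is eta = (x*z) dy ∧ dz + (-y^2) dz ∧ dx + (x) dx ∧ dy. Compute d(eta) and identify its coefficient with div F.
d(eta) = (-2*y + z) dx ∧ dy ∧ dz; div F = -2*y + z

For a 2-form in R^3 of the form above, applying d gives a 3-form with coefficient ∂P/∂x + ∂Q/∂y + ∂R/∂z:
  ∂P/∂x = z
  ∂Q/∂y = -2*y
  ∂R/∂z = 0
Sum = -2*y + z, which is exactly div F.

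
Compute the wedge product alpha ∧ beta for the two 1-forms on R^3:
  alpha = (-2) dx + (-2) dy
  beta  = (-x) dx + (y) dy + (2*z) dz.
alpha ∧ beta = (-2*x - 2*y) dx ∧ dy + (-4*z) dx ∧ dz + (-4*z) dy ∧ dz

Distribute the wedge, using dx_i ∧ dx_j = -dx_j ∧ dx_i and dx_i ∧ dx_i = 0. For each pair (i, j) with i < j, the coefficient of dx_i ∧ dx_j in alpha ∧ beta is (alpha_i * beta_j - alpha_j * beta_i). Collecting: alpha ∧ beta = (-2*x - 2*y) dx ∧ dy + (-4*z) dx ∧ dz + (-4*z) dy ∧ dz.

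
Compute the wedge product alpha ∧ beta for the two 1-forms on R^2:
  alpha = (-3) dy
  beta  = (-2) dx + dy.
alpha ∧ beta = (-6) dx ∧ dy

Distribute the wedge, using dx_i ∧ dx_j = -dx_j ∧ dx_i and dx_i ∧ dx_i = 0. For each pair (i, j) with i < j, the coefficient of dx_i ∧ dx_j in alpha ∧ beta is (alpha_i * beta_j - alpha_j * beta_i). Collecting: alpha ∧ beta = (-6) dx ∧ dy.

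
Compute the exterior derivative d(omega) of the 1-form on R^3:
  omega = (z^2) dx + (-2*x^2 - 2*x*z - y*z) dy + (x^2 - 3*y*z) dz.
d(omega) = (-4*x - 2*z) dx ∧ dy + (2*x - 2*z) dx ∧ dz + (2*x + y - 3*z) dy ∧ dz

For a 1-form omega = sum_i f_i dx_i, the exterior derivative is
  d(omega) = sum_{i < j} (∂f_j/∂x_i - ∂f_i/∂x_j) dx_i ∧ dx_j.
  coefficient of dx ∧ dy: ∂f_2/∂x - ∂f_1/∂y = ∂(-2*x^2 - 2*x*z - y*z)/∂x - ∂(z^2)/∂y = -4*x - 2*z
  coefficient of dx ∧ dz: ∂f_3/∂x - ∂f_1/∂z = ∂(x^2 - 3*y*z)/∂x - ∂(z^2)/∂z = 2*x - 2*z
  coefficient of dy ∧ dz: ∂f_3/∂y - ∂f_2/∂z = ∂(x^2 - 3*y*z)/∂y - ∂(-2*x^2 - 2*x*z - y*z)/∂z = 2*x + y - 3*z
Assembling: d(omega) = (-4*x - 2*z) dx ∧ dy + (2*x - 2*z) dx ∧ dz + (2*x + y - 3*z) dy ∧ dz.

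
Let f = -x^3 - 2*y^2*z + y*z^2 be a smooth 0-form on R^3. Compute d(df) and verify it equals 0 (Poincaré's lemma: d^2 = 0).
d(df) = 0

Step 1: df = sum_i (∂f/∂x_i) dx_i = (-3*x^2) dx + (z*(-4*y + z)) dy + (2*y*(-y + z)) dz.
Step 2: Apply d again. Using the 1-form formula, the coefficient of dx ∧ dy in d(df) is ∂^2 f/∂x ∂y - ∂^2 f/∂y ∂x = (0) - (0) = 0 (equality of mixed partials for smooth f).
Similarly for dx ∧ dz and dy ∧ dz — all coefficients vanish. So d(df) = 0.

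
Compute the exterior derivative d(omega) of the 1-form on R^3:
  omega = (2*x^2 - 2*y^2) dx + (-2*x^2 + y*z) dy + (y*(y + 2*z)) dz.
d(omega) = (-4*x + 4*y) dx ∧ dy + (y + 2*z) dy ∧ dz

For a 1-form omega = sum_i f_i dx_i, the exterior derivative is
  d(omega) = sum_{i < j} (∂f_j/∂x_i - ∂f_i/∂x_j) dx_i ∧ dx_j.
  coefficient of dx ∧ dy: ∂f_2/∂x - ∂f_1/∂y = ∂(-2*x^2 + y*z)/∂x - ∂(2*x^2 - 2*y^2)/∂y = -4*x + 4*y
  coefficient of dy ∧ dz: ∂f_3/∂y - ∂f_2/∂z = ∂(y*(y + 2*z))/∂y - ∂(-2*x^2 + y*z)/∂z = y + 2*z
Assembling: d(omega) = (-4*x + 4*y) dx ∧ dy + (y + 2*z) dy ∧ dz.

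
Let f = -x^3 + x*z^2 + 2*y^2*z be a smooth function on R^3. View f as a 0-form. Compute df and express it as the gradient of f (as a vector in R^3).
df = (-3*x^2 + z^2) dx + (4*y*z) dy + (2*x*z + 2*y^2) dz; grad f = (-3*x^2 + z^2, 4*y*z, 2*x*z + 2*y^2)

For a 0-form f, d f = (∂f/∂x) dx + (∂f/∂y) dy + (∂f/∂z) dz. The components of the vector representation are exactly the entries of grad f in Cartesian coordinates:
  ∂f/∂x = -3*x^2 + z^2
  ∂f/∂y = 4*y*z
  ∂f/∂z = 2*x*z + 2*y^2.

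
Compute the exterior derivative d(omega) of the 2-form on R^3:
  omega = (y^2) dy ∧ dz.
d(omega) = 0

For a 2-form omega = sum_{i<j} g_{ij} dx_i ∧ dx_j, the exterior derivative is
  d(omega) = sum_{i<j} d(g_{ij}) ∧ dx_i ∧ dx_j = sum_{i<j, k} (∂g_{ij}/∂x_k) dx_k ∧ dx_i ∧ dx_j.
Expand each term, using dx_k ∧ dx_i ∧ dx_j = sgn(permutation) dx_{(a)} ∧ dx_{(b)} ∧ dx_{(c)} with (a < b < c) sorted:

Collecting like 3-forms: d(omega) = 0.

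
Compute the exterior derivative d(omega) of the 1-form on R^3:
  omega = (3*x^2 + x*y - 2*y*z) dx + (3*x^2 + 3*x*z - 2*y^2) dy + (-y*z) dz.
d(omega) = (5*x + 5*z) dx ∧ dy + (2*y) dx ∧ dz + (-3*x - z) dy ∧ dz

For a 1-form omega = sum_i f_i dx_i, the exterior derivative is
  d(omega) = sum_{i < j} (∂f_j/∂x_i - ∂f_i/∂x_j) dx_i ∧ dx_j.
  coefficient of dx ∧ dy: ∂f_2/∂x - ∂f_1/∂y = ∂(3*x^2 + 3*x*z - 2*y^2)/∂x - ∂(3*x^2 + x*y - 2*y*z)/∂y = 5*x + 5*z
  coefficient of dx ∧ dz: ∂f_3/∂x - ∂f_1/∂z = ∂(-y*z)/∂x - ∂(3*x^2 + x*y - 2*y*z)/∂z = 2*y
  coefficient of dy ∧ dz: ∂f_3/∂y - ∂f_2/∂z = ∂(-y*z)/∂y - ∂(3*x^2 + 3*x*z - 2*y^2)/∂z = -3*x - z
Assembling: d(omega) = (5*x + 5*z) dx ∧ dy + (2*y) dx ∧ dz + (-3*x - z) dy ∧ dz.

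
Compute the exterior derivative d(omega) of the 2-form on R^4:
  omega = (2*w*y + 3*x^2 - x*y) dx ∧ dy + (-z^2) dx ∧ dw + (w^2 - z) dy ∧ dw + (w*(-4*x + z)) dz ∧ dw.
d(omega) = (2*y) dx ∧ dy ∧ dw + (-4*w + 2*z) dx ∧ dz ∧ dw + (1) dy ∧ dz ∧ dw

For a 2-form omega = sum_{i<j} g_{ij} dx_i ∧ dx_j, the exterior derivative is
  d(omega) = sum_{i<j} d(g_{ij}) ∧ dx_i ∧ dx_j = sum_{i<j, k} (∂g_{ij}/∂x_k) dx_k ∧ dx_i ∧ dx_j.
Expand each term, using dx_k ∧ dx_i ∧ dx_j = sgn(permutation) dx_{(a)} ∧ dx_{(b)} ∧ dx_{(c)} with (a < b < c) sorted:
  d(2*w*y + 3*x^2 - x*y) includes (∂/∂w)(2*w*y + 3*x^2 - x*y) dw = (2*y) dw, which multiplied by dx ∧ dy gives (2*y) dx ∧ dy ∧ dw
  d(-z^2) includes (∂/∂z)(-z^2) dz = (-2*z) dz, which multiplied by dx ∧ dw gives (2*z) dx ∧ dz ∧ dw
  d(w^2 - z) includes (∂/∂z)(w^2 - z) dz = (-1) dz, which multiplied by dy ∧ dw gives (1) dy ∧ dz ∧ dw
  d(w*(-4*x + z)) includes (∂/∂x)(w*(-4*x + z)) dx = (-4*w) dx, which multiplied by dz ∧ dw gives (-4*w) dx ∧ dz ∧ dw
Collecting like 3-forms: d(omega) = (2*y) dx ∧ dy ∧ dw + (-4*w + 2*z) dx ∧ dz ∧ dw + (1) dy ∧ dz ∧ dw.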